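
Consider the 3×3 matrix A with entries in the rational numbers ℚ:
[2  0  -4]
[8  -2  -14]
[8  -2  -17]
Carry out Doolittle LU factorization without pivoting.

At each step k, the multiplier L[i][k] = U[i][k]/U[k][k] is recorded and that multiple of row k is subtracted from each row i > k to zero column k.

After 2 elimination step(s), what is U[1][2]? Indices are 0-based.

[col 0] pivot 2
  R1 -= 4*R0 → (0, -2, 2)  (L[1][0] := 4)
  R2 -= 4*R0 → (0, -2, -1)  (L[2][0] := 4)
[col 1] pivot -2
  R2 -= 1*R1 → (0, 0, -3)  (L[2][1] := 1)

U[1][2] = 2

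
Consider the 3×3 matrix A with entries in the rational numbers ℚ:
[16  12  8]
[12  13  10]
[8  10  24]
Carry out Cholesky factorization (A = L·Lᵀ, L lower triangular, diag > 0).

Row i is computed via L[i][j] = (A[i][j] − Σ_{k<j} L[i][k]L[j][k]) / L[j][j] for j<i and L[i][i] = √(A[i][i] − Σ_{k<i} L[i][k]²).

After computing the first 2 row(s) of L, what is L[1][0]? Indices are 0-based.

Step 1: L[0][0] = √(16) = 4.
  L[1][0] = (12) / L[0][0] = 3.
Step 2: L[1][1] = √(4) = 2.

L[1][0] = 3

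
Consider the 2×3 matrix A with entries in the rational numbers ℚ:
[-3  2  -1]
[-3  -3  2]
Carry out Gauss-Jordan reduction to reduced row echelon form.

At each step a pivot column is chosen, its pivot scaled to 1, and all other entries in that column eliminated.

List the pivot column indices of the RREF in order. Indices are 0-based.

step 1: normalize row 0 (÷-3) = (1, -2/3, 1/3)
  row 1: subtract -3×row0 = (0, -5, 3)
step 2: normalize row 1 (÷-5) = (0, 1, -3/5)
  row 0: subtract -2/3×row1 = (1, 0, -1/15)

pivot columns: 0, 1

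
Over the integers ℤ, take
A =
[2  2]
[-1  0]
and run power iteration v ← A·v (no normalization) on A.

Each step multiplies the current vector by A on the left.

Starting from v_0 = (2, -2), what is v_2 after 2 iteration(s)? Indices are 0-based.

v_2 = (-4, 0)

v_0 = (2, -2).
v_1 = A·v_0 = (0, -2).
v_2 = A·v_1 = (-4, 0).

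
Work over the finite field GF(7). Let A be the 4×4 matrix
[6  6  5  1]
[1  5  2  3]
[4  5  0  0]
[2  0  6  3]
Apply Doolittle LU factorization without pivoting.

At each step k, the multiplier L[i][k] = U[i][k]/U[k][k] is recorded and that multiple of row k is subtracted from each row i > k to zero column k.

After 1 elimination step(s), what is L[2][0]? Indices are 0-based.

Step 1: pivot at (0,0) is 6.
  row1 ← row1 − (6)·row0  ⇒  L[1][0]=6, U row1=(0, 4, 0, 4)
  row2 ← row2 − (3)·row0  ⇒  L[2][0]=3, U row2=(0, 1, 6, 4)
  row3 ← row3 − (5)·row0  ⇒  L[3][0]=5, U row3=(0, 5, 2, 5)

L[2][0] = 3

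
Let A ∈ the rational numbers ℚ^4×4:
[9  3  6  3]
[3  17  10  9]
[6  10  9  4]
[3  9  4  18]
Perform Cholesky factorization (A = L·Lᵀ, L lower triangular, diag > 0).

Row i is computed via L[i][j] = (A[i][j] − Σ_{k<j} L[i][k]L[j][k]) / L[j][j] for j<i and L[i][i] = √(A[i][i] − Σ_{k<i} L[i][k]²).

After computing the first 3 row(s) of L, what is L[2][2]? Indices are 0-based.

Step 1: L[0][0] = √(9) = 3.
  L[1][0] = (3) / L[0][0] = 1.
Step 2: L[1][1] = √(16) = 4.
  L[2][0] = (6) / L[0][0] = 2.
  L[2][1] = (8) / L[1][1] = 2.
Step 3: L[2][2] = √(1) = 1.

L[2][2] = 1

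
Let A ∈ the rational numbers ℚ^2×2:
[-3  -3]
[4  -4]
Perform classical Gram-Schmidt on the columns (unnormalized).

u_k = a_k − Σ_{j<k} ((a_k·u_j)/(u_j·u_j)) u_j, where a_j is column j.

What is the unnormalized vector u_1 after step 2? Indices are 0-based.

Step 1: u_0 = a_0 = (-3, 4).
Step 2: u_1 = a_1 − (-7/25)·u_0 = (-96/25, -72/25).

u_1 = (-96/25, -72/25)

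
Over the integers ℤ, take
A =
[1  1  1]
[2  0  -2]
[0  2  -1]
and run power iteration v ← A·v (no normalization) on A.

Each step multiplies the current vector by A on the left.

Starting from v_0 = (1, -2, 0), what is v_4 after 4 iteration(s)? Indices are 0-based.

v_0 = (1, -2, 0).
v_1 = A·v_0 = (-1, 2, -4).
v_2 = A·v_1 = (-3, 6, 8).
v_3 = A·v_2 = (11, -22, 4).
v_4 = A·v_3 = (-7, 14, -48).

v_4 = (-7, 14, -48)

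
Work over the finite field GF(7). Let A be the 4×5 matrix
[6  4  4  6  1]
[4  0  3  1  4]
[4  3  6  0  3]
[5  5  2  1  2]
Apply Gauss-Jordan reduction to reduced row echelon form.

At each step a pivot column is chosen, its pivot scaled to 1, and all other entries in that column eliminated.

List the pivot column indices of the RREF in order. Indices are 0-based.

pivot columns: 0, 1, 2, 3

step 1: normalize row 0 (÷6) = (1, 3, 3, 1, 6)
  row 1: subtract 4×row0 = (0, 2, 5, 4, 1)
  row 2: subtract 4×row0 = (0, 5, 1, 3, 0)
  row 3: subtract 5×row0 = (0, 4, 1, 3, 0)
step 2: normalize row 1 (÷2) = (0, 1, 6, 2, 4)
  row 0: subtract 3×row1 = (1, 0, 6, 2, 1)
  row 2: subtract 5×row1 = (0, 0, 6, 0, 1)
  row 3: subtract 4×row1 = (0, 0, 5, 2, 5)
step 3: normalize row 2 (÷6) = (0, 0, 1, 0, 6)
  row 0: subtract 6×row2 = (1, 0, 0, 2, 0)
  row 1: subtract 6×row2 = (0, 1, 0, 2, 3)
  row 3: subtract 5×row2 = (0, 0, 0, 2, 3)
step 4: normalize row 3 (÷2) = (0, 0, 0, 1, 5)
  row 0: subtract 2×row3 = (1, 0, 0, 0, 4)
  row 1: subtract 2×row3 = (0, 1, 0, 0, 0)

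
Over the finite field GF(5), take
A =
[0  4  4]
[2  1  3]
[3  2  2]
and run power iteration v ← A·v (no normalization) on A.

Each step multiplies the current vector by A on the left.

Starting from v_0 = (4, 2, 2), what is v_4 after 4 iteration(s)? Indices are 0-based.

v_0 = (4, 2, 2).
v_1 = A·v_0 = (1, 1, 0).
v_2 = A·v_1 = (4, 3, 0).
v_3 = A·v_2 = (2, 1, 3).
v_4 = A·v_3 = (1, 4, 4).

v_4 = (1, 4, 4)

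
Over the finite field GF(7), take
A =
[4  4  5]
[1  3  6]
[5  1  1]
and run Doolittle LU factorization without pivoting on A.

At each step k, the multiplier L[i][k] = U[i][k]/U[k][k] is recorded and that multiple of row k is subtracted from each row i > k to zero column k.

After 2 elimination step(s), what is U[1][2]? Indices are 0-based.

U[1][2] = 3

k=0: U[0][0]=4
  eliminate (1,0): mult=2, new row 1: (0, 2, 3); set L[1][0]=2
  eliminate (2,0): mult=3, new row 2: (0, 3, 0); set L[2][0]=3
k=1: U[1][1]=2
  eliminate (2,1): mult=5, new row 2: (0, 0, 6); set L[2][1]=5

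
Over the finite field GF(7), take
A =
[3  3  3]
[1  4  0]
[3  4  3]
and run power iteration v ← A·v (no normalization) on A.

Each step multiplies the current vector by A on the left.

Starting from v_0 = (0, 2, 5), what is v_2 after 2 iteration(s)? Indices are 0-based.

v_2 = (2, 4, 3)

v_0 = (0, 2, 5).
v_1 = A·v_0 = (0, 1, 2).
v_2 = A·v_1 = (2, 4, 3).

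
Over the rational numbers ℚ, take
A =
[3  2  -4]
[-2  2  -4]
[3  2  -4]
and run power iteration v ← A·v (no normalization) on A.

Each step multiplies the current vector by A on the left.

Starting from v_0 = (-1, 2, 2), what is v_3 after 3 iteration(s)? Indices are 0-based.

v_3 = (73, 58, 73)

v_0 = (-1, 2, 2).
v_1 = A·v_0 = (-7, -2, -7).
v_2 = A·v_1 = (3, 38, 3).
v_3 = A·v_2 = (73, 58, 73).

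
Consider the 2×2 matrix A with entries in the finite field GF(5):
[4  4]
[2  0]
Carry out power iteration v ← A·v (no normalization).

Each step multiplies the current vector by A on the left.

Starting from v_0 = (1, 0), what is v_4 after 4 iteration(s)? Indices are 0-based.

v_0 = (1, 0).
v_1 = A·v_0 = (4, 2).
v_2 = A·v_1 = (4, 3).
v_3 = A·v_2 = (3, 3).
v_4 = A·v_3 = (4, 1).

v_4 = (4, 1)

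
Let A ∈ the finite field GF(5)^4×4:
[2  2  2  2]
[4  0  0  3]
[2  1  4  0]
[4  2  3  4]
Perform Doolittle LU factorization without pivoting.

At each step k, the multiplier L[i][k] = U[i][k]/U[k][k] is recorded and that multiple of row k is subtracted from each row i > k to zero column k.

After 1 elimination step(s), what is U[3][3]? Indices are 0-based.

[col 0] pivot 2
  R1 -= 2*R0 → (0, 1, 1, 4)  (L[1][0] := 2)
  R2 -= 1*R0 → (0, 4, 2, 3)  (L[2][0] := 1)
  R3 -= 2*R0 → (0, 3, 4, 0)  (L[3][0] := 2)

U[3][3] = 0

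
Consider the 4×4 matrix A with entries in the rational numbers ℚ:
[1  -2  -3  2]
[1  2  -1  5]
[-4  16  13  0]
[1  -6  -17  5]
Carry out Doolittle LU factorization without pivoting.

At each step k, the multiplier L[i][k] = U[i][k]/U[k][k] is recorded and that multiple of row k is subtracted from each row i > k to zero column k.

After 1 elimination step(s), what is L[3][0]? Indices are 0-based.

Step 1: pivot at (0,0) is 1.
  row1 ← row1 − (1)·row0  ⇒  L[1][0]=1, U row1=(0, 4, 2, 3)
  row2 ← row2 − (-4)·row0  ⇒  L[2][0]=-4, U row2=(0, 8, 1, 8)
  row3 ← row3 − (1)·row0  ⇒  L[3][0]=1, U row3=(0, -4, -14, 3)

L[3][0] = 1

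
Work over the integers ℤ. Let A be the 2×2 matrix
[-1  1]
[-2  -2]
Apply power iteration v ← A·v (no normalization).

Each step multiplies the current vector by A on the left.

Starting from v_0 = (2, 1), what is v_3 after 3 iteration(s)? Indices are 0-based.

v_0 = (2, 1).
v_1 = A·v_0 = (-1, -6).
v_2 = A·v_1 = (-5, 14).
v_3 = A·v_2 = (19, -18).

v_3 = (19, -18)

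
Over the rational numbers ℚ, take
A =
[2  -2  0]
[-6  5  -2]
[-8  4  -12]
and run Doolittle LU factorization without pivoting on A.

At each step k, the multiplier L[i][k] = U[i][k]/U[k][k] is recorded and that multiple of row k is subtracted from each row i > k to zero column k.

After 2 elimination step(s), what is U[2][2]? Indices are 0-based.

U[2][2] = -4

[col 0] pivot 2
  R1 -= -3*R0 → (0, -1, -2)  (L[1][0] := -3)
  R2 -= -4*R0 → (0, -4, -12)  (L[2][0] := -4)
[col 1] pivot -1
  R2 -= 4*R1 → (0, 0, -4)  (L[2][1] := 4)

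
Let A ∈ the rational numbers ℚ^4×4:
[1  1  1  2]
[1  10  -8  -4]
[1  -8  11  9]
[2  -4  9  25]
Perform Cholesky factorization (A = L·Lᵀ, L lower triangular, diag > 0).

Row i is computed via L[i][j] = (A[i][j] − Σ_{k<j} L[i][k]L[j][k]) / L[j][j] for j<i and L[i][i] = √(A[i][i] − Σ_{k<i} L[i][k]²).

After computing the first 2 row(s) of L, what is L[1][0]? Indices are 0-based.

L[1][0] = 1

Step 1: L[0][0] = √(1) = 1.
  L[1][0] = (1) / L[0][0] = 1.
Step 2: L[1][1] = √(9) = 3.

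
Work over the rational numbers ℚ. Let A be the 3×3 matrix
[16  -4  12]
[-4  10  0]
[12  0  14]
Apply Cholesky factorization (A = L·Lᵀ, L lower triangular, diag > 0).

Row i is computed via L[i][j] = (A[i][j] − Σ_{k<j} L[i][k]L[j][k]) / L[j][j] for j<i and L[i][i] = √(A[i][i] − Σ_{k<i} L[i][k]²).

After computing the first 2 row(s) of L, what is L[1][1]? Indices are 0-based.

L[1][1] = 3

Step 1: L[0][0] = √(16) = 4.
  L[1][0] = (-4) / L[0][0] = -1.
Step 2: L[1][1] = √(9) = 3.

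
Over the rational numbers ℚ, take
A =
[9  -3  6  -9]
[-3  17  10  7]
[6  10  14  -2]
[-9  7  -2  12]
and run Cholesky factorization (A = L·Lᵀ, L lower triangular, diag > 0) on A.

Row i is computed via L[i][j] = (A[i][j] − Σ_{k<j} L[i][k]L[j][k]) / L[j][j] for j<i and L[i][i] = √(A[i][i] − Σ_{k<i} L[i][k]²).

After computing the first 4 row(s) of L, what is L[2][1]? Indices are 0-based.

Step 1: L[0][0] = √(9) = 3.
  L[1][0] = (-3) / L[0][0] = -1.
Step 2: L[1][1] = √(16) = 4.
  L[2][0] = (6) / L[0][0] = 2.
  L[2][1] = (12) / L[1][1] = 3.
Step 3: L[2][2] = √(1) = 1.
  L[3][0] = (-9) / L[0][0] = -3.
  L[3][1] = (4) / L[1][1] = 1.
  L[3][2] = (1) / L[2][2] = 1.
Step 4: L[3][3] = √(1) = 1.

L[2][1] = 3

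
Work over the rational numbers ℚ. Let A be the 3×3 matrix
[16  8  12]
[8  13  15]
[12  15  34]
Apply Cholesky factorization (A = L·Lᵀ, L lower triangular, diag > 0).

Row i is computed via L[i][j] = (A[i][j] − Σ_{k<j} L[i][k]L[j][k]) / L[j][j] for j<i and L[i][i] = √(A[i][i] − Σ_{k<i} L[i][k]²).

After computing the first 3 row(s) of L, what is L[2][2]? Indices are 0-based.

Step 1: L[0][0] = √(16) = 4.
  L[1][0] = (8) / L[0][0] = 2.
Step 2: L[1][1] = √(9) = 3.
  L[2][0] = (12) / L[0][0] = 3.
  L[2][1] = (9) / L[1][1] = 3.
Step 3: L[2][2] = √(16) = 4.

L[2][2] = 4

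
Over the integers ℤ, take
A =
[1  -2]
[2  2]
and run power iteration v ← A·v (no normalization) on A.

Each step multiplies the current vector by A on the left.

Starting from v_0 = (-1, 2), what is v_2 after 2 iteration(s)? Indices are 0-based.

v_2 = (-9, -6)

v_0 = (-1, 2).
v_1 = A·v_0 = (-5, 2).
v_2 = A·v_1 = (-9, -6).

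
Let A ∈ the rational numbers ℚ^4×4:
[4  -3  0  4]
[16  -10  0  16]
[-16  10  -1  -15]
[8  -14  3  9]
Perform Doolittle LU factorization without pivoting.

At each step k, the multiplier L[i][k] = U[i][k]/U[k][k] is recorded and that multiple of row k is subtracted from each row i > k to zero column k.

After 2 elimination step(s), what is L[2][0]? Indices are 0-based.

L[2][0] = -4

k=0: U[0][0]=4
  eliminate (1,0): mult=4, new row 1: (0, 2, 0, 0); set L[1][0]=4
  eliminate (2,0): mult=-4, new row 2: (0, -2, -1, 1); set L[2][0]=-4
  eliminate (3,0): mult=2, new row 3: (0, -8, 3, 1); set L[3][0]=2
k=1: U[1][1]=2
  eliminate (2,1): mult=-1, new row 2: (0, 0, -1, 1); set L[2][1]=-1
  eliminate (3,1): mult=-4, new row 3: (0, 0, 3, 1); set L[3][1]=-4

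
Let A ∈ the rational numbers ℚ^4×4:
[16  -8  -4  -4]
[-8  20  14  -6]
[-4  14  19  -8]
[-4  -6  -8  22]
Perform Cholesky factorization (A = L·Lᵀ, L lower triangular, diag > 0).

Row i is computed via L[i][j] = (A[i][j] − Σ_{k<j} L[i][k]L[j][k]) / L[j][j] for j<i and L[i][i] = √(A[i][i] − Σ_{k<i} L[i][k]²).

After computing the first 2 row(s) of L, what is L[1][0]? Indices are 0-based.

L[1][0] = -2

Step 1: L[0][0] = √(16) = 4.
  L[1][0] = (-8) / L[0][0] = -2.
Step 2: L[1][1] = √(16) = 4.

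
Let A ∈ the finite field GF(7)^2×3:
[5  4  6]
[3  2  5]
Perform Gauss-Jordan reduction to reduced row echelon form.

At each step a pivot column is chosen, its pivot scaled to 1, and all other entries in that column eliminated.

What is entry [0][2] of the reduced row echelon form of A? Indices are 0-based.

M[0][2] = 4

[1] R0 /= 5  ⇒  (1, 5, 4)
     R1 -= 3·R0  ⇒  (0, 1, 0)
[2] R1 /= 1  ⇒  (0, 1, 0)
     R0 -= 5·R1  ⇒  (1, 0, 4)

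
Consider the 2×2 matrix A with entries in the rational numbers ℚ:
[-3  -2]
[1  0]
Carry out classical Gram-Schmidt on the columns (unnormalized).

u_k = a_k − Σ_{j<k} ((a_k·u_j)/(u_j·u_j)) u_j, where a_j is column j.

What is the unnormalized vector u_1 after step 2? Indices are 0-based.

Step 1: u_0 = a_0 = (-3, 1).
Step 2: u_1 = a_1 − (3/5)·u_0 = (-1/5, -3/5).

u_1 = (-1/5, -3/5)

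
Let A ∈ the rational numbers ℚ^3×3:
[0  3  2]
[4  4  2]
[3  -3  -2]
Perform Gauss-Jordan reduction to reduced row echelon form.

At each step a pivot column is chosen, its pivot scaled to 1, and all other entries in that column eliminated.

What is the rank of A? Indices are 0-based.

rank = 3

pivot(0,0): swap R0↔R1
pivot(0,0)=4: scale R0 → (1, 1, 1/2)
  clear (2,0): R2 −= (3)R0 → (0, -6, -7/2)
pivot(1,1)=3: scale R1 → (0, 1, 2/3)
  clear (0,1): R0 −= (1)R1 → (1, 0, -1/6)
  clear (2,1): R2 −= (-6)R1 → (0, 0, 1/2)
pivot(2,2)=1/2: scale R2 → (0, 0, 1)
  clear (0,2): R0 −= (-1/6)R2 → (1, 0, 0)
  clear (1,2): R1 −= (2/3)R2 → (0, 1, 0)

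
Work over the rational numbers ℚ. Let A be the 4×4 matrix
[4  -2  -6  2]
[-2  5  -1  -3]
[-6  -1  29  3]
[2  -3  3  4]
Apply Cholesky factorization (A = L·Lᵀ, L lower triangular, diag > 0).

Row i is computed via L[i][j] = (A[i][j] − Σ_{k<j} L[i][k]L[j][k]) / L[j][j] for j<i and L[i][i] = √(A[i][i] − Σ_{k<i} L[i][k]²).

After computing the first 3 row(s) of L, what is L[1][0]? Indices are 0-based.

Step 1: L[0][0] = √(4) = 2.
  L[1][0] = (-2) / L[0][0] = -1.
Step 2: L[1][1] = √(4) = 2.
  L[2][0] = (-6) / L[0][0] = -3.
  L[2][1] = (-4) / L[1][1] = -2.
Step 3: L[2][2] = √(16) = 4.

L[1][0] = -1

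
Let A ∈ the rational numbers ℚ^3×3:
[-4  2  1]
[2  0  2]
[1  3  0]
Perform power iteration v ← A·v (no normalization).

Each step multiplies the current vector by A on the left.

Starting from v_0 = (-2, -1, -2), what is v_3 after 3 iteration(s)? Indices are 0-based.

v_3 = (124, -114, -43)

v_0 = (-2, -1, -2).
v_1 = A·v_0 = (4, -8, -5).
v_2 = A·v_1 = (-37, -2, -20).
v_3 = A·v_2 = (124, -114, -43).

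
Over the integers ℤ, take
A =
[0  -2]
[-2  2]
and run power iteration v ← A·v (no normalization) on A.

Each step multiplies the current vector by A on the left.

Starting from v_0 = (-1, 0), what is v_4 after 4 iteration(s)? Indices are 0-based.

v_0 = (-1, 0).
v_1 = A·v_0 = (0, 2).
v_2 = A·v_1 = (-4, 4).
v_3 = A·v_2 = (-8, 16).
v_4 = A·v_3 = (-32, 48).

v_4 = (-32, 48)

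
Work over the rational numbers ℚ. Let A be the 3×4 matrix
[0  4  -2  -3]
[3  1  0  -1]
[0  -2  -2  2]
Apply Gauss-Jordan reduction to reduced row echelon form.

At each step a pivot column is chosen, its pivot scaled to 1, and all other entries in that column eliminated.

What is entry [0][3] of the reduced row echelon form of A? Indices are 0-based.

M[0][3] = -1/18

step 1: exchange rows 0,1
step 1: normalize row 0 (÷3) = (1, 1/3, 0, -1/3)
step 2: normalize row 1 (÷4) = (0, 1, -1/2, -3/4)
  row 0: subtract 1/3×row1 = (1, 0, 1/6, -1/12)
  row 2: subtract -2×row1 = (0, 0, -3, 1/2)
step 3: normalize row 2 (÷-3) = (0, 0, 1, -1/6)
  row 0: subtract 1/6×row2 = (1, 0, 0, -1/18)
  row 1: subtract -1/2×row2 = (0, 1, 0, -5/6)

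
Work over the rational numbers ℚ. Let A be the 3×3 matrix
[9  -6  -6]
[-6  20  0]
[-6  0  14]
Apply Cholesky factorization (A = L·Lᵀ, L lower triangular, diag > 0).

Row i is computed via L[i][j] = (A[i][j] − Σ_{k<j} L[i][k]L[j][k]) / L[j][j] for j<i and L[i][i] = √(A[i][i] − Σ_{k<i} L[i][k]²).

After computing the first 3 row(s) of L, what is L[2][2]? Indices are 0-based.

Step 1: L[0][0] = √(9) = 3.
  L[1][0] = (-6) / L[0][0] = -2.
Step 2: L[1][1] = √(16) = 4.
  L[2][0] = (-6) / L[0][0] = -2.
  L[2][1] = (-4) / L[1][1] = -1.
Step 3: L[2][2] = √(9) = 3.

L[2][2] = 3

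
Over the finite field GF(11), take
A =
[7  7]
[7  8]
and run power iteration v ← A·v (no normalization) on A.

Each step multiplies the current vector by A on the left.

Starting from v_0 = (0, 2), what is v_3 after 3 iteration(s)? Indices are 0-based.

v_0 = (0, 2).
v_1 = A·v_0 = (3, 5).
v_2 = A·v_1 = (1, 6).
v_3 = A·v_2 = (5, 0).

v_3 = (5, 0)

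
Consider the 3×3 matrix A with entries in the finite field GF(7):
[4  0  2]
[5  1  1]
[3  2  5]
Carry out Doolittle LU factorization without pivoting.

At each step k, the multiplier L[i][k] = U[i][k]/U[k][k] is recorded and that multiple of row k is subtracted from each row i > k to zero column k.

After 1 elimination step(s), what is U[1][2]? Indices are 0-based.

U[1][2] = 2

[col 0] pivot 4
  R1 -= 3*R0 → (0, 1, 2)  (L[1][0] := 3)
  R2 -= 6*R0 → (0, 2, 0)  (L[2][0] := 6)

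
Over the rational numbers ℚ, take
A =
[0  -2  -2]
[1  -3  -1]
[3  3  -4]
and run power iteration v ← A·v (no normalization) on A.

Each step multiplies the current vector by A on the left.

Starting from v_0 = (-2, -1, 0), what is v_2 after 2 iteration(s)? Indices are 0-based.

v_0 = (-2, -1, 0).
v_1 = A·v_0 = (2, 1, -9).
v_2 = A·v_1 = (16, 8, 45).

v_2 = (16, 8, 45)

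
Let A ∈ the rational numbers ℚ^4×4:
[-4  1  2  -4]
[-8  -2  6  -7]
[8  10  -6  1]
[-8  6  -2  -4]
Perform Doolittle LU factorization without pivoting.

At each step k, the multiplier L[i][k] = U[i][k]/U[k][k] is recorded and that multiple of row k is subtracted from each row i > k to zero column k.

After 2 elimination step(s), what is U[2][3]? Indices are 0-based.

[col 0] pivot -4
  R1 -= 2*R0 → (0, -4, 2, 1)  (L[1][0] := 2)
  R2 -= -2*R0 → (0, 12, -2, -7)  (L[2][0] := -2)
  R3 -= 2*R0 → (0, 4, -6, 4)  (L[3][0] := 2)
[col 1] pivot -4
  R2 -= -3*R1 → (0, 0, 4, -4)  (L[2][1] := -3)
  R3 -= -1*R1 → (0, 0, -4, 5)  (L[3][1] := -1)

U[2][3] = -4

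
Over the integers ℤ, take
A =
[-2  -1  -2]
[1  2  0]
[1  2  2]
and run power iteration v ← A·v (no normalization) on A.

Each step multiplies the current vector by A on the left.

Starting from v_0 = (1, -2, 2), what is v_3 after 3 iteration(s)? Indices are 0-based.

v_0 = (1, -2, 2).
v_1 = A·v_0 = (-4, -3, 1).
v_2 = A·v_1 = (9, -10, -8).
v_3 = A·v_2 = (8, -11, -27).

v_3 = (8, -11, -27)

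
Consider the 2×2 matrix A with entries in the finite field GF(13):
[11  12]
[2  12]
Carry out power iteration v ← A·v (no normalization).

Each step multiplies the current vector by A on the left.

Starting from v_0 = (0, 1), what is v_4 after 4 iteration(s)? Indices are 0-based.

v_0 = (0, 1).
v_1 = A·v_0 = (12, 12).
v_2 = A·v_1 = (3, 12).
v_3 = A·v_2 = (8, 7).
v_4 = A·v_3 = (3, 9).

v_4 = (3, 9)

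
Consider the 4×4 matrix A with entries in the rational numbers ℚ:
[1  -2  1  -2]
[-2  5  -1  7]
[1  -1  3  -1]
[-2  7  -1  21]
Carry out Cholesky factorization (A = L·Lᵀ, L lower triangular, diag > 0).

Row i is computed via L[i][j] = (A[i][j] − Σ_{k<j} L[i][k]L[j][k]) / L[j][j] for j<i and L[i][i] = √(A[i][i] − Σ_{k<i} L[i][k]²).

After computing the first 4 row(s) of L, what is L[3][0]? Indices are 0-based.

Step 1: L[0][0] = √(1) = 1.
  L[1][0] = (-2) / L[0][0] = -2.
Step 2: L[1][1] = √(1) = 1.
  L[2][0] = (1) / L[0][0] = 1.
  L[2][1] = (1) / L[1][1] = 1.
Step 3: L[2][2] = √(1) = 1.
  L[3][0] = (-2) / L[0][0] = -2.
  L[3][1] = (3) / L[1][1] = 3.
  L[3][2] = (-2) / L[2][2] = -2.
Step 4: L[3][3] = √(4) = 2.

L[3][0] = -2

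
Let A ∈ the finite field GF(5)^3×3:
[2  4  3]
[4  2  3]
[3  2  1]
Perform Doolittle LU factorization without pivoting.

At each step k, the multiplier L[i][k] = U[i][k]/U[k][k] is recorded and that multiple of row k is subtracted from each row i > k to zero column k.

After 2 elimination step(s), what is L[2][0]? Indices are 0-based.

L[2][0] = 4

k=0: U[0][0]=2
  eliminate (1,0): mult=2, new row 1: (0, 4, 2); set L[1][0]=2
  eliminate (2,0): mult=4, new row 2: (0, 1, 4); set L[2][0]=4
k=1: U[1][1]=4
  eliminate (2,1): mult=4, new row 2: (0, 0, 1); set L[2][1]=4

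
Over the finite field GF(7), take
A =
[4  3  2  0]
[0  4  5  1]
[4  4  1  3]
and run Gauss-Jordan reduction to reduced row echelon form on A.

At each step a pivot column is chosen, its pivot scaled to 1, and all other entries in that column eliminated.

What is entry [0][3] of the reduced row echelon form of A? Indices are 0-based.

M[0][3] = 2

[1] R0 /= 4  ⇒  (1, 6, 4, 0)
     R2 -= 4·R0  ⇒  (0, 1, 6, 3)
[2] R1 /= 4  ⇒  (0, 1, 3, 2)
     R0 -= 6·R1  ⇒  (1, 0, 0, 2)
     R2 -= 1·R1  ⇒  (0, 0, 3, 1)
[3] R2 /= 3  ⇒  (0, 0, 1, 5)
     R1 -= 3·R2  ⇒  (0, 1, 0, 1)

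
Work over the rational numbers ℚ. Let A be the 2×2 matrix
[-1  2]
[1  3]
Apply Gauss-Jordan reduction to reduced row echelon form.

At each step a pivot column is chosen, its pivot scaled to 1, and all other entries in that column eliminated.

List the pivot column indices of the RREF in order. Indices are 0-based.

pivot columns: 0, 1

pivot(0,0)=-1: scale R0 → (1, -2)
  clear (1,0): R1 −= (1)R0 → (0, 5)
pivot(1,1)=5: scale R1 → (0, 1)
  clear (0,1): R0 −= (-2)R1 → (1, 0)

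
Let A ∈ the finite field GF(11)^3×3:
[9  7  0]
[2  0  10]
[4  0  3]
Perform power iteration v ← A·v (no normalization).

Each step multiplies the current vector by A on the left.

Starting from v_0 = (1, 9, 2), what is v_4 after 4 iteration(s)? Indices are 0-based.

v_4 = (5, 6, 10)

v_0 = (1, 9, 2).
v_1 = A·v_0 = (6, 0, 10).
v_2 = A·v_1 = (10, 2, 10).
v_3 = A·v_2 = (5, 10, 4).
v_4 = A·v_3 = (5, 6, 10).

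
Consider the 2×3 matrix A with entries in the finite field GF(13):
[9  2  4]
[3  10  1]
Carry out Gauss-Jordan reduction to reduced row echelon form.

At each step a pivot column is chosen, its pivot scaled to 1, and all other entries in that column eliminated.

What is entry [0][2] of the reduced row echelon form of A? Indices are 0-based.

[1] R0 /= 9  ⇒  (1, 6, 12)
     R1 -= 3·R0  ⇒  (0, 5, 4)
[2] R1 /= 5  ⇒  (0, 1, 6)
     R0 -= 6·R1  ⇒  (1, 0, 2)

M[0][2] = 2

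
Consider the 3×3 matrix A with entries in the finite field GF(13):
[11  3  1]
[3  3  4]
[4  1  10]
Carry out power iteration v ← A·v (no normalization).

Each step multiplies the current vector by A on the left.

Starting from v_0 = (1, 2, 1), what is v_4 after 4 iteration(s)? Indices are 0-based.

v_0 = (1, 2, 1).
v_1 = A·v_0 = (5, 0, 3).
v_2 = A·v_1 = (6, 1, 11).
v_3 = A·v_2 = (2, 0, 5).
v_4 = A·v_3 = (1, 0, 6).

v_4 = (1, 0, 6)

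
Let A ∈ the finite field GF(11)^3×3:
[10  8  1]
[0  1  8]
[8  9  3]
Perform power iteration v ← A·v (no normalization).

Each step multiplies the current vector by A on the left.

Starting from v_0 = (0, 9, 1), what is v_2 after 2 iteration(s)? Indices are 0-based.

v_0 = (0, 9, 1).
v_1 = A·v_0 = (7, 6, 7).
v_2 = A·v_1 = (4, 7, 10).

v_2 = (4, 7, 10)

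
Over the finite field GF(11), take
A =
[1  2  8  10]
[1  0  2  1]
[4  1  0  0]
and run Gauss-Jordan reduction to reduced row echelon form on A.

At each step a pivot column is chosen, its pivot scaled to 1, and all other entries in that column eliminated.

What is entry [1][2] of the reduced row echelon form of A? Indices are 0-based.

M[1][2] = 3

pivot(0,0)=1: scale R0 → (1, 2, 8, 10)
  clear (1,0): R1 −= (1)R0 → (0, 9, 5, 2)
  clear (2,0): R2 −= (4)R0 → (0, 4, 1, 4)
pivot(1,1)=9: scale R1 → (0, 1, 3, 10)
  clear (0,1): R0 −= (2)R1 → (1, 0, 2, 1)
  clear (2,1): R2 −= (4)R1 → (0, 0, 0, 8)
col 2: no nonzero at/below row 2; advance.
pivot(2,3)=8: scale R2 → (0, 0, 0, 1)
  clear (0,3): R0 −= (1)R2 → (1, 0, 2, 0)
  clear (1,3): R1 −= (10)R2 → (0, 1, 3, 0)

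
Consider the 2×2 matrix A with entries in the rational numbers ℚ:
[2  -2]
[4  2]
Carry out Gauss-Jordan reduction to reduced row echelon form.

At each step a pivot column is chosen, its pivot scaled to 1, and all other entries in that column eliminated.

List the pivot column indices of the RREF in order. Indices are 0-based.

[1] R0 /= 2  ⇒  (1, -1)
     R1 -= 4·R0  ⇒  (0, 6)
[2] R1 /= 6  ⇒  (0, 1)
     R0 -= -1·R1  ⇒  (1, 0)

pivot columns: 0, 1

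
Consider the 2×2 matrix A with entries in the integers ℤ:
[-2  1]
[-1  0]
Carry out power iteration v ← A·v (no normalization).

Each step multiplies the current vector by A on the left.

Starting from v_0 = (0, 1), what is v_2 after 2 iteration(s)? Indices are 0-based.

v_0 = (0, 1).
v_1 = A·v_0 = (1, 0).
v_2 = A·v_1 = (-2, -1).

v_2 = (-2, -1)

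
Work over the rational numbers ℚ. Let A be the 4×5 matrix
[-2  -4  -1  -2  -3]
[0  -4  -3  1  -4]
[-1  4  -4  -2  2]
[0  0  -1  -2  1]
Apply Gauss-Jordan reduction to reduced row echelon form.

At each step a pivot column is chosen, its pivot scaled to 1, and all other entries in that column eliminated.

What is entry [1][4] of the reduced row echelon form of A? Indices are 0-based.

M[1][4] = 7/11

step 1: normalize row 0 (÷-2) = (1, 2, 1/2, 1, 3/2)
  row 2: subtract -1×row0 = (0, 6, -7/2, -1, 7/2)
step 2: normalize row 1 (÷-4) = (0, 1, 3/4, -1/4, 1)
  row 0: subtract 2×row1 = (1, 0, -1, 3/2, -1/2)
  row 2: subtract 6×row1 = (0, 0, -8, 1/2, -5/2)
step 3: normalize row 2 (÷-8) = (0, 0, 1, -1/16, 5/16)
  row 0: subtract -1×row2 = (1, 0, 0, 23/16, -3/16)
  row 1: subtract 3/4×row2 = (0, 1, 0, -13/64, 49/64)
  row 3: subtract -1×row2 = (0, 0, 0, -33/16, 21/16)
step 4: normalize row 3 (÷-33/16) = (0, 0, 0, 1, -7/11)
  row 0: subtract 23/16×row3 = (1, 0, 0, 0, 8/11)
  row 1: subtract -13/64×row3 = (0, 1, 0, 0, 7/11)
  row 2: subtract -1/16×row3 = (0, 0, 1, 0, 3/11)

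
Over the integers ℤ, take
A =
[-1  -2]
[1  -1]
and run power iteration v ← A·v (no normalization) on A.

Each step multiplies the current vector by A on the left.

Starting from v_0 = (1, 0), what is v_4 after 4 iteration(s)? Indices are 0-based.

v_0 = (1, 0).
v_1 = A·v_0 = (-1, 1).
v_2 = A·v_1 = (-1, -2).
v_3 = A·v_2 = (5, 1).
v_4 = A·v_3 = (-7, 4).

v_4 = (-7, 4)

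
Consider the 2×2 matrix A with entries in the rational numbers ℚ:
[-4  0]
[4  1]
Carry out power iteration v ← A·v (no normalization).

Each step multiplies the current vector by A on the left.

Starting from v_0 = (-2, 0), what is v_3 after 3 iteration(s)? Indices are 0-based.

v_3 = (128, -104)

v_0 = (-2, 0).
v_1 = A·v_0 = (8, -8).
v_2 = A·v_1 = (-32, 24).
v_3 = A·v_2 = (128, -104).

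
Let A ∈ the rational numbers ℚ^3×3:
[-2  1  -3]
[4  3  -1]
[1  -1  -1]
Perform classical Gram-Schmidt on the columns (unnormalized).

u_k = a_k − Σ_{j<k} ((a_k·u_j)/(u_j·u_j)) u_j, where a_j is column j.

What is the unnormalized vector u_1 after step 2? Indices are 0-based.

Step 1: u_0 = a_0 = (-2, 4, 1).
Step 2: u_1 = a_1 − (3/7)·u_0 = (13/7, 9/7, -10/7).

u_1 = (13/7, 9/7, -10/7)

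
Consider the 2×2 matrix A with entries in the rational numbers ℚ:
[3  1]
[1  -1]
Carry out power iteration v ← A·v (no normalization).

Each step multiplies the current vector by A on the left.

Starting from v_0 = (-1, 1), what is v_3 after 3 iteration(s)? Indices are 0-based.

v_0 = (-1, 1).
v_1 = A·v_0 = (-2, -2).
v_2 = A·v_1 = (-8, 0).
v_3 = A·v_2 = (-24, -8).

v_3 = (-24, -8)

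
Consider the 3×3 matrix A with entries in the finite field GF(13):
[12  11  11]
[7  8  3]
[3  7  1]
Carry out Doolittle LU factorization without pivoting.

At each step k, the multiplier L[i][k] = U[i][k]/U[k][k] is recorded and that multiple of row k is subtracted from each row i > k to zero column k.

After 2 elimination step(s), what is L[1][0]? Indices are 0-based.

L[1][0] = 6

k=0: U[0][0]=12
  eliminate (1,0): mult=6, new row 1: (0, 7, 2); set L[1][0]=6
  eliminate (2,0): mult=10, new row 2: (0, 1, 8); set L[2][0]=10
k=1: U[1][1]=7
  eliminate (2,1): mult=2, new row 2: (0, 0, 4); set L[2][1]=2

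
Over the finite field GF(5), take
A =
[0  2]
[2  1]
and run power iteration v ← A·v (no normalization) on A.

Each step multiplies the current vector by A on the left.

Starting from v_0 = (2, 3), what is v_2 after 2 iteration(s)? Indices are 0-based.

v_0 = (2, 3).
v_1 = A·v_0 = (1, 2).
v_2 = A·v_1 = (4, 4).

v_2 = (4, 4)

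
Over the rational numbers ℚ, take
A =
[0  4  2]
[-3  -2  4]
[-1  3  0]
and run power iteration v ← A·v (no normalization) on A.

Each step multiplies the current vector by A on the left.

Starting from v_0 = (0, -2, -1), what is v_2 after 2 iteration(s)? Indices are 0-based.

v_2 = (-12, 6, 10)

v_0 = (0, -2, -1).
v_1 = A·v_0 = (-10, 0, -6).
v_2 = A·v_1 = (-12, 6, 10).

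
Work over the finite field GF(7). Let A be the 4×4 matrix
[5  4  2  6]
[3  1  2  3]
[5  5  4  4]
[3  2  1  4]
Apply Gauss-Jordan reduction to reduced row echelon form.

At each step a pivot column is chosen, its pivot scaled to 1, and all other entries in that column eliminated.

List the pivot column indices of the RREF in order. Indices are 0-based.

pivot(0,0)=5: scale R0 → (1, 5, 6, 4)
  clear (1,0): R1 −= (3)R0 → (0, 0, 5, 5)
  clear (2,0): R2 −= (5)R0 → (0, 1, 2, 5)
  clear (3,0): R3 −= (3)R0 → (0, 1, 4, 6)
pivot(1,1): swap R1↔R2
pivot(1,1)=1: scale R1 → (0, 1, 2, 5)
  clear (0,1): R0 −= (5)R1 → (1, 0, 3, 0)
  clear (3,1): R3 −= (1)R1 → (0, 0, 2, 1)
pivot(2,2)=5: scale R2 → (0, 0, 1, 1)
  clear (0,2): R0 −= (3)R2 → (1, 0, 0, 4)
  clear (1,2): R1 −= (2)R2 → (0, 1, 0, 3)
  clear (3,2): R3 −= (2)R2 → (0, 0, 0, 6)
pivot(3,3)=6: scale R3 → (0, 0, 0, 1)
  clear (0,3): R0 −= (4)R3 → (1, 0, 0, 0)
  clear (1,3): R1 −= (3)R3 → (0, 1, 0, 0)
  clear (2,3): R2 −= (1)R3 → (0, 0, 1, 0)

pivot columns: 0, 1, 2, 3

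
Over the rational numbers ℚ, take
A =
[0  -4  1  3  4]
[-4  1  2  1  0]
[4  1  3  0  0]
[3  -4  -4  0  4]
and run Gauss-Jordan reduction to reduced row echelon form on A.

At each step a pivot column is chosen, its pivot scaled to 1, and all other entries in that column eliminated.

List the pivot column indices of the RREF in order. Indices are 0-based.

[1] R0 <-> R1
[1] R0 /= -4  ⇒  (1, -1/4, -1/2, -1/4, 0)
     R2 -= 4·R0  ⇒  (0, 2, 5, 1, 0)
     R3 -= 3·R0  ⇒  (0, -13/4, -5/2, 3/4, 4)
[2] R1 /= -4  ⇒  (0, 1, -1/4, -3/4, -1)
     R0 -= -1/4·R1  ⇒  (1, 0, -9/16, -7/16, -1/4)
     R2 -= 2·R1  ⇒  (0, 0, 11/2, 5/2, 2)
     R3 -= -13/4·R1  ⇒  (0, 0, -53/16, -27/16, 3/4)
[3] R2 /= 11/2  ⇒  (0, 0, 1, 5/11, 4/11)
     R0 -= -9/16·R2  ⇒  (1, 0, 0, -2/11, -1/22)
     R1 -= -1/4·R2  ⇒  (0, 1, 0, -7/11, -10/11)
     R3 -= -53/16·R2  ⇒  (0, 0, 0, -2/11, 43/22)
[4] R3 /= -2/11  ⇒  (0, 0, 0, 1, -43/4)
     R0 -= -2/11·R3  ⇒  (1, 0, 0, 0, -2)
     R1 -= -7/11·R3  ⇒  (0, 1, 0, 0, -31/4)
     R2 -= 5/11·R3  ⇒  (0, 0, 1, 0, 21/4)

pivot columns: 0, 1, 2, 3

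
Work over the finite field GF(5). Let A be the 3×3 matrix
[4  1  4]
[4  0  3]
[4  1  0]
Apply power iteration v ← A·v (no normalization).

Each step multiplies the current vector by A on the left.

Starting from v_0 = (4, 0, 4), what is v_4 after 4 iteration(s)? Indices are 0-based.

v_0 = (4, 0, 4).
v_1 = A·v_0 = (2, 3, 1).
v_2 = A·v_1 = (0, 1, 1).
v_3 = A·v_2 = (0, 3, 1).
v_4 = A·v_3 = (2, 3, 3).

v_4 = (2, 3, 3)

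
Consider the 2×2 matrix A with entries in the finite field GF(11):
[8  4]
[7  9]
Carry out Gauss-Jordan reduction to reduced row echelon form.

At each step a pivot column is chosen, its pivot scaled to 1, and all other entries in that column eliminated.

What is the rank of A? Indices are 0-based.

step 1: normalize row 0 (÷8) = (1, 6)
  row 1: subtract 7×row0 = (0, 0)
skip col 1 (zero from row 1)

rank = 1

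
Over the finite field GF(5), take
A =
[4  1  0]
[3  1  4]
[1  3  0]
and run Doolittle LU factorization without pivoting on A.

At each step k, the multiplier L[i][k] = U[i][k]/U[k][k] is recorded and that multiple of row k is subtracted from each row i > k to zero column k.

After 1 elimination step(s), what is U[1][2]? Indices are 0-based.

Step 1: pivot at (0,0) is 4.
  row1 ← row1 − (2)·row0  ⇒  L[1][0]=2, U row1=(0, 4, 4)
  row2 ← row2 − (4)·row0  ⇒  L[2][0]=4, U row2=(0, 4, 0)

U[1][2] = 4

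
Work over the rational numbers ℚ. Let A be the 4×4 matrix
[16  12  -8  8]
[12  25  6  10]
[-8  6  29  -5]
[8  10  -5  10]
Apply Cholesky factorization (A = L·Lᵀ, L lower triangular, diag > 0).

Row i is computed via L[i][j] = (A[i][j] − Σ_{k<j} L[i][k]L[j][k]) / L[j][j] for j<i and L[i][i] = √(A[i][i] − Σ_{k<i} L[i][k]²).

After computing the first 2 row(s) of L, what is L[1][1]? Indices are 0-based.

L[1][1] = 4

Step 1: L[0][0] = √(16) = 4.
  L[1][0] = (12) / L[0][0] = 3.
Step 2: L[1][1] = √(16) = 4.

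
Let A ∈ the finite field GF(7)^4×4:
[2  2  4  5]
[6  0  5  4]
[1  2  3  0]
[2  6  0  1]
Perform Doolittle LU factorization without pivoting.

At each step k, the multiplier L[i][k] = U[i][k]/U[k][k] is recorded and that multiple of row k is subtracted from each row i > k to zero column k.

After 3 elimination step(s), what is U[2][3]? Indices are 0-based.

[col 0] pivot 2
  R1 -= 3*R0 → (0, 1, 0, 3)  (L[1][0] := 3)
  R2 -= 4*R0 → (0, 1, 1, 1)  (L[2][0] := 4)
  R3 -= 1*R0 → (0, 4, 3, 3)  (L[3][0] := 1)
[col 1] pivot 1
  R2 -= 1*R1 → (0, 0, 1, 5)  (L[2][1] := 1)
  R3 -= 4*R1 → (0, 0, 3, 5)  (L[3][1] := 4)
[col 2] pivot 1
  R3 -= 3*R2 → (0, 0, 0, 4)  (L[3][2] := 3)

U[2][3] = 5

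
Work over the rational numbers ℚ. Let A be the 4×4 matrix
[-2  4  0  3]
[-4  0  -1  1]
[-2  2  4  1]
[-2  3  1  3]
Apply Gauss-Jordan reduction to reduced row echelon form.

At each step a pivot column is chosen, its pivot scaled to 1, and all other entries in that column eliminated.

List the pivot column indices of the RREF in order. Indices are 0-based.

pivot columns: 0, 1, 2, 3

step 1: normalize row 0 (÷-2) = (1, -2, 0, -3/2)
  row 1: subtract -4×row0 = (0, -8, -1, -5)
  row 2: subtract -2×row0 = (0, -2, 4, -2)
  row 3: subtract -2×row0 = (0, -1, 1, 0)
step 2: normalize row 1 (÷-8) = (0, 1, 1/8, 5/8)
  row 0: subtract -2×row1 = (1, 0, 1/4, -1/4)
  row 2: subtract -2×row1 = (0, 0, 17/4, -3/4)
  row 3: subtract -1×row1 = (0, 0, 9/8, 5/8)
step 3: normalize row 2 (÷17/4) = (0, 0, 1, -3/17)
  row 0: subtract 1/4×row2 = (1, 0, 0, -7/34)
  row 1: subtract 1/8×row2 = (0, 1, 0, 11/17)
  row 3: subtract 9/8×row2 = (0, 0, 0, 14/17)
step 4: normalize row 3 (÷14/17) = (0, 0, 0, 1)
  row 0: subtract -7/34×row3 = (1, 0, 0, 0)
  row 1: subtract 11/17×row3 = (0, 1, 0, 0)
  row 2: subtract -3/17×row3 = (0, 0, 1, 0)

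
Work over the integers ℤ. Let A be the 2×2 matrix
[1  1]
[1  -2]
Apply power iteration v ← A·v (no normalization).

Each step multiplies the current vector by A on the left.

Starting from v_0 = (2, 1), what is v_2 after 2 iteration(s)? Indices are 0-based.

v_0 = (2, 1).
v_1 = A·v_0 = (3, 0).
v_2 = A·v_1 = (3, 3).

v_2 = (3, 3)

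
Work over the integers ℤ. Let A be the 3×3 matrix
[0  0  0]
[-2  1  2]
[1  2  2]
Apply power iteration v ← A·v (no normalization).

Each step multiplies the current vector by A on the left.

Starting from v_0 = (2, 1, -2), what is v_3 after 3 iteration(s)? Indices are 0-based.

v_0 = (2, 1, -2).
v_1 = A·v_0 = (0, -7, 0).
v_2 = A·v_1 = (0, -7, -14).
v_3 = A·v_2 = (0, -35, -42).

v_3 = (0, -35, -42)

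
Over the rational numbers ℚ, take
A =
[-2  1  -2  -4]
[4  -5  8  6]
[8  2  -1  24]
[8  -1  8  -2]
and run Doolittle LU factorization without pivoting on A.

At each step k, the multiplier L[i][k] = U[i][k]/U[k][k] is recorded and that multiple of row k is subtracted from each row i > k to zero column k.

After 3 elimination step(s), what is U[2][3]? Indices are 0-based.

U[2][3] = 4

Step 1: pivot at (0,0) is -2.
  row1 ← row1 − (-2)·row0  ⇒  L[1][0]=-2, U row1=(0, -3, 4, -2)
  row2 ← row2 − (-4)·row0  ⇒  L[2][0]=-4, U row2=(0, 6, -9, 8)
  row3 ← row3 − (-4)·row0  ⇒  L[3][0]=-4, U row3=(0, 3, 0, -18)
Step 2: pivot at (1,1) is -3.
  row2 ← row2 − (-2)·row1  ⇒  L[2][1]=-2, U row2=(0, 0, -1, 4)
  row3 ← row3 − (-1)·row1  ⇒  L[3][1]=-1, U row3=(0, 0, 4, -20)
Step 3: pivot at (2,2) is -1.
  row3 ← row3 − (-4)·row2  ⇒  L[3][2]=-4, U row3=(0, 0, 0, -4)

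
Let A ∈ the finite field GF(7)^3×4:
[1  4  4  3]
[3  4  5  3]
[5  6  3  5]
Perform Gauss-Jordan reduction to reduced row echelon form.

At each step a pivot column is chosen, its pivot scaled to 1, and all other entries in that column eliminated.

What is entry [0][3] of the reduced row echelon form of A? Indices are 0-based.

M[0][3] = 3

step 1: normalize row 0 (÷1) = (1, 4, 4, 3)
  row 1: subtract 3×row0 = (0, 6, 0, 1)
  row 2: subtract 5×row0 = (0, 0, 4, 4)
step 2: normalize row 1 (÷6) = (0, 1, 0, 6)
  row 0: subtract 4×row1 = (1, 0, 4, 0)
step 3: normalize row 2 (÷4) = (0, 0, 1, 1)
  row 0: subtract 4×row2 = (1, 0, 0, 3)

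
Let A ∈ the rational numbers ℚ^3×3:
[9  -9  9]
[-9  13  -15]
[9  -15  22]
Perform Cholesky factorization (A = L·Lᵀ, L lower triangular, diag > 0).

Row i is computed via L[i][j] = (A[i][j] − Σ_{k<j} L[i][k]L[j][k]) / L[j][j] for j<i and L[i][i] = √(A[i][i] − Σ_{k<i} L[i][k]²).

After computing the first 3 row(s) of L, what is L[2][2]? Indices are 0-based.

L[2][2] = 2

Step 1: L[0][0] = √(9) = 3.
  L[1][0] = (-9) / L[0][0] = -3.
Step 2: L[1][1] = √(4) = 2.
  L[2][0] = (9) / L[0][0] = 3.
  L[2][1] = (-6) / L[1][1] = -3.
Step 3: L[2][2] = √(4) = 2.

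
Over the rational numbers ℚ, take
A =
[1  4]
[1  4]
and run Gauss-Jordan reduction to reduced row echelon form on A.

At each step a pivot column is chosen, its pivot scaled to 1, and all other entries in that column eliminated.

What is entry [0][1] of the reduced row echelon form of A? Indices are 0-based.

M[0][1] = 4

step 1: normalize row 0 (÷1) = (1, 4)
  row 1: subtract 1×row0 = (0, 0)
skip col 1 (zero from row 1)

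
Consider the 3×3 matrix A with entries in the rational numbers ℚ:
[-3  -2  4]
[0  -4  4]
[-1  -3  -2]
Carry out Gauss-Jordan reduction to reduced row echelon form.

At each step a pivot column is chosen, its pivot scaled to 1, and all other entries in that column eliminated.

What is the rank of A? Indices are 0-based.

rank = 3

[1] R0 /= -3  ⇒  (1, 2/3, -4/3)
     R2 -= -1·R0  ⇒  (0, -7/3, -10/3)
[2] R1 /= -4  ⇒  (0, 1, -1)
     R0 -= 2/3·R1  ⇒  (1, 0, -2/3)
     R2 -= -7/3·R1  ⇒  (0, 0, -17/3)
[3] R2 /= -17/3  ⇒  (0, 0, 1)
     R0 -= -2/3·R2  ⇒  (1, 0, 0)
     R1 -= -1·R2  ⇒  (0, 1, 0)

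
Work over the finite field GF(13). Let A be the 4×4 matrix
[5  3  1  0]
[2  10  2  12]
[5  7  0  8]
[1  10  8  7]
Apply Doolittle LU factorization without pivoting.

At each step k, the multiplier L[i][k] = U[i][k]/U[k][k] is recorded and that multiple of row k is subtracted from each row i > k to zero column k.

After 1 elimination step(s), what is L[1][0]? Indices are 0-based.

Step 1: pivot at (0,0) is 5.
  row1 ← row1 − (3)·row0  ⇒  L[1][0]=3, U row1=(0, 1, 12, 12)
  row2 ← row2 − (1)·row0  ⇒  L[2][0]=1, U row2=(0, 4, 12, 8)
  row3 ← row3 − (8)·row0  ⇒  L[3][0]=8, U row3=(0, 12, 0, 7)

L[1][0] = 3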